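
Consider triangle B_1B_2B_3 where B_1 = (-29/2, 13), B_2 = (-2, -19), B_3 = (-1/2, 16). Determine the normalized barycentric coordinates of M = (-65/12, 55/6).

Signed area of the reference triangle: [B_1B_2B_3] = ½·((-29/2)·(-19−16) + (-2)·(16−13) + (-1/2)·(13−(-19))) = ½·(1015/2 − 6 − 16) = 971/4.
[MB_2B_3] = ½·((-65/12)·(-19−16) + (-2)·(16−(55/6)) + (-1/2)·(55/6−(-19))) = ½·(2275/12 − 41/3 − 169/12) = 971/12, so the B_1-coordinate is (971/12)/(971/4) = 1/3.
[B_1MB_3] = ½·((-29/2)·(55/6−16) + (-65/12)·(16−13) + (-1/2)·(13−(55/6))) = ½·(1189/12 − 65/4 − 23/12) = 971/24, so the B_2-coordinate is 1/6.
[B_1B_2M] = ½·((-29/2)·(-19−(55/6)) + (-2)·(55/6−13) + (-65/12)·(13−(-19))) = ½·(4901/12 + 23/3 − 520/3) = 971/8, so the B_3-coordinate is 1/2.
Check: 1/3 + 1/6 + 1/2 = 1.

(1/3, 1/6, 1/2)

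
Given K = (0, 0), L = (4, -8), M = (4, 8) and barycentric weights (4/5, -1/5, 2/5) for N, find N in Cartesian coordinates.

N = (4/5)·K + (-1/5)·L + (2/5)·M.
x-coordinate: (4/5)·0 + (-1/5)·4 + (2/5)·4 = 4/5.
y-coordinate: (4/5)·0 + (-1/5)·(-8) + (2/5)·8 = 24/5.

(4/5, 24/5)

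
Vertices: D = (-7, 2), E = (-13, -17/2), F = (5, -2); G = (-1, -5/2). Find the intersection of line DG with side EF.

Barycentric coordinates of G with respect to DEF: (1/5, 1/5, 3/5).
On side EF the D-coordinate is zero; dropping G's D-weight 1/5 and renormalizing the remaining 1/5 : 3/5 gives weights 1/4, 3/4 on E, F.
H = (1/4)·(-13, -17/2) + (3/4)·(5, -2) = (1/2, -29/8).

(1/2, -29/8)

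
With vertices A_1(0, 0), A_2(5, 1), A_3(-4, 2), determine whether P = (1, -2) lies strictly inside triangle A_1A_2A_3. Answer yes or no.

Barycentric coordinates of P: (31/14, -3/7, -11/14).
The three coordinates are positive, negative, negative; a point is interior exactly when all three are positive.

no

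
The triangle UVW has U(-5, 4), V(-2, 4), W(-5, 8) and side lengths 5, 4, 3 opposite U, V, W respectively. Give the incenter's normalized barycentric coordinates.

(5/12, 1/3, 1/4)

The incenter has barycentric coordinates proportional to the opposite side lengths: (5 : 4 : 3).
Normalizing by 5+4+3 = 12 gives (5/12, 1/3, 1/4).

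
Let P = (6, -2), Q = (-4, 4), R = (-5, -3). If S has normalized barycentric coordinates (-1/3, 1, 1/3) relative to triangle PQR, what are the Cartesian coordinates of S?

S = (-1/3)·P + 1·Q + (1/3)·R.
x-coordinate: (-1/3)·6 + 1·(-4) + (1/3)·(-5) = -23/3.
y-coordinate: (-1/3)·(-2) + 1·4 + (1/3)·(-3) = 11/3.

(-23/3, 11/3)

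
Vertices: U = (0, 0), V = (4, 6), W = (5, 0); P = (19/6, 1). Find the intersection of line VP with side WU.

(3, 0)

Barycentric coordinates of P with respect to UVW: (1/3, 1/6, 1/2).
On side WU the V-coordinate is zero; dropping P's V-weight 1/6 and renormalizing the remaining 1/2 : 1/3 gives weights 3/5, 2/5 on W, U.
Q = (3/5)·(5, 0) + (2/5)·(0, 0) = (3, 0).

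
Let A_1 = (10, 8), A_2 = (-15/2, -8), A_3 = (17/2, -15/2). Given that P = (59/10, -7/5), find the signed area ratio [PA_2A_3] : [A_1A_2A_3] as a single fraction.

2/5

[A_1A_2A_3] = ½·(10·(-8−(-15/2)) + (-15/2)·(-15/2−8) + (17/2)·(8−(-8))) = ½·(-5 + 465/4 + 136) = 989/8.
[PA_2A_3] = ½·((59/10)·(-8−(-15/2)) + (-15/2)·(-15/2−(-7/5)) + (17/2)·(-7/5−(-8))) = ½·(-59/20 + 183/4 + 561/10) = 989/20, so the ratio is (989/20)/(989/8) = 2/5.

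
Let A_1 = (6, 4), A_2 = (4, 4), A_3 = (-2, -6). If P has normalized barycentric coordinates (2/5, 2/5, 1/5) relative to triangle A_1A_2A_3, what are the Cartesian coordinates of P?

P = (2/5)·A_1 + (2/5)·A_2 + (1/5)·A_3.
x-coordinate: (2/5)·6 + (2/5)·4 + (1/5)·(-2) = 18/5.
y-coordinate: (2/5)·4 + (2/5)·4 + (1/5)·(-6) = 2.

(18/5, 2)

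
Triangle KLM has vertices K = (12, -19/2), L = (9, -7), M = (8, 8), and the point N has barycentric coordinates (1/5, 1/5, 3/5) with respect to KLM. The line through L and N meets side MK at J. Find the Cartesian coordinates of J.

Line LN meets MK where the L-coordinate vanishes; zeroing N's L-weight and renormalizing leaves M, K-weights 3/5 : 1/5 → (3/4, 1/4).
So J = (3/4)·M + (1/4)·K = (9, 29/8).

(9, 29/8)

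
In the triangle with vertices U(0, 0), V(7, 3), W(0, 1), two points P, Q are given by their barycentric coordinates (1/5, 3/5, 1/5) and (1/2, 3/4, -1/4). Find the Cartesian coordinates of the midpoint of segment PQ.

Barycentric coordinates of the midpoint are the average: (7/20, 27/40, -1/40).
Converting: (7/20)·U + (27/40)·V + (-1/40)·W = (189/40, 2).

(189/40, 2)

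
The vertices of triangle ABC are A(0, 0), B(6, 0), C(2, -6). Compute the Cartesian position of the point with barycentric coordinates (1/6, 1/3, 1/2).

(3, -3)

P = (1/6)·A + (1/3)·B + (1/2)·C.
x-coordinate: (1/6)·0 + (1/3)·6 + (1/2)·2 = 3.
y-coordinate: (1/6)·0 + (1/3)·0 + (1/2)·(-6) = -3.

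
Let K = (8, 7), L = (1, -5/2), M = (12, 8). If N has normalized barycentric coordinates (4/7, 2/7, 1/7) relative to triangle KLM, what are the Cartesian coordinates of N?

(46/7, 31/7)

N = (4/7)·K + (2/7)·L + (1/7)·M.
x-coordinate: (4/7)·8 + (2/7)·1 + (1/7)·12 = 46/7.
y-coordinate: (4/7)·7 + (2/7)·(-5/2) + (1/7)·8 = 31/7.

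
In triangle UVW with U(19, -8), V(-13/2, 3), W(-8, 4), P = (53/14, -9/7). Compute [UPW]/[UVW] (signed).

1/7

[UVW] = ½·(19·(3−4) + (-13/2)·(4−(-8)) + (-8)·(-8−3)) = ½·(-19 − 78 + 88) = -9/2.
[UPW] = ½·(19·(-9/7−4) + (53/14)·(4−(-8)) + (-8)·(-8−(-9/7))) = ½·(-703/7 + 318/7 + 376/7) = -9/14, so the ratio is (-9/14)/(-9/2) = 1/7.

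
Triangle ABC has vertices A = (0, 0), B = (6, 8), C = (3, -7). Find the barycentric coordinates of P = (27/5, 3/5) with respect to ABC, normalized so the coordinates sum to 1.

Signed area of the reference triangle: [ABC] = ½·(0·(8−(-7)) + 6·(-7−0) + 3·(0−8)) = ½·(0 − 42 − 24) = -33.
[PBC] = ½·((27/5)·(8−(-7)) + 6·(-7−(3/5)) + 3·(3/5−8)) = ½·(81 − 228/5 − 111/5) = 33/5, so the A-coordinate is (33/5)/(-33) = -1/5.
[APC] = ½·(0·(3/5−(-7)) + (27/5)·(-7−0) + 3·(0−(3/5))) = ½·(0 − 189/5 − 9/5) = -99/5, so the B-coordinate is 3/5.
[ABP] = ½·(0·(8−(3/5)) + 6·(3/5−0) + (27/5)·(0−8)) = ½·(0 + 18/5 − 216/5) = -99/5, so the C-coordinate is 3/5.
Check: -1/5 + 3/5 + 3/5 = 1.

(-1/5, 3/5, 3/5)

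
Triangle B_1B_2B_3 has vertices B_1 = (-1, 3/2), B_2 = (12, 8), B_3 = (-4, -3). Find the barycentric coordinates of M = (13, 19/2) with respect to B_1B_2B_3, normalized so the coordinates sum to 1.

Signed area of the reference triangle: [B_1B_2B_3] = ½·((-1)·(8−(-3)) + 12·(-3−(3/2)) + (-4)·(3/2−8)) = ½·(-11 − 54 + 26) = -39/2.
[MB_2B_3] = ½·(13·(8−(-3)) + 12·(-3−(19/2)) + (-4)·(19/2−8)) = ½·(143 − 150 − 6) = -13/2, so the B_1-coordinate is (-13/2)/(-39/2) = 1/3.
[B_1MB_3] = ½·((-1)·(19/2−(-3)) + 13·(-3−(3/2)) + (-4)·(3/2−(19/2))) = ½·(-25/2 − 117/2 + 32) = -39/2, so the B_2-coordinate is 1.
[B_1B_2M] = ½·((-1)·(8−(19/2)) + 12·(19/2−(3/2)) + 13·(3/2−8)) = ½·(3/2 + 96 − 169/2) = 13/2, so the B_3-coordinate is -1/3.

(1/3, 1, -1/3)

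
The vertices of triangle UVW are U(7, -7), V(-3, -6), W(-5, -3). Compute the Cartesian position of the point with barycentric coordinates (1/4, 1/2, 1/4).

(-1, -11/2)

P = (1/4)·U + (1/2)·V + (1/4)·W.
x-coordinate: (1/4)·7 + (1/2)·(-3) + (1/4)·(-5) = -1.
y-coordinate: (1/4)·(-7) + (1/2)·(-6) + (1/4)·(-3) = -11/2.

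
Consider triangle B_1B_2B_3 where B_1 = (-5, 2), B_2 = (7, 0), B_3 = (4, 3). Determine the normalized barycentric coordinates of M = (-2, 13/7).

Signed area of the reference triangle: [B_1B_2B_3] = ½·((-5)·(0−3) + 7·(3−2) + 4·(2−0)) = ½·(15 + 7 + 8) = 15.
[MB_2B_3] = ½·((-2)·(0−3) + 7·(3−(13/7)) + 4·(13/7−0)) = ½·(6 + 8 + 52/7) = 75/7, so the B_1-coordinate is (75/7)/15 = 5/7.
[B_1MB_3] = ½·((-5)·(13/7−3) + (-2)·(3−2) + 4·(2−(13/7))) = ½·(40/7 − 2 + 4/7) = 15/7, so the B_2-coordinate is 1/7.
[B_1B_2M] = ½·((-5)·(0−(13/7)) + 7·(13/7−2) + (-2)·(2−0)) = ½·(65/7 − 1 − 4) = 15/7, so the B_3-coordinate is 1/7.

(5/7, 1/7, 1/7)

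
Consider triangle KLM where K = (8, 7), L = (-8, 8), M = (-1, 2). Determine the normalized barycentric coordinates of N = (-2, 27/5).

Signed area of the reference triangle: [KLM] = ½·(8·(8−2) + (-8)·(2−7) + (-1)·(7−8)) = ½·(48 + 40 + 1) = 89/2.
[NLM] = ½·((-2)·(8−2) + (-8)·(2−(27/5)) + (-1)·(27/5−8)) = ½·(-12 + 136/5 + 13/5) = 89/10, so the K-coordinate is (89/10)/(89/2) = 1/5.
[KNM] = ½·(8·(27/5−2) + (-2)·(2−7) + (-1)·(7−(27/5))) = ½·(136/5 + 10 − 8/5) = 89/5, so the L-coordinate is 2/5.
[KLN] = ½·(8·(8−(27/5)) + (-8)·(27/5−7) + (-2)·(7−8)) = ½·(104/5 + 64/5 + 2) = 89/5, so the M-coordinate is 2/5.

(1/5, 2/5, 2/5)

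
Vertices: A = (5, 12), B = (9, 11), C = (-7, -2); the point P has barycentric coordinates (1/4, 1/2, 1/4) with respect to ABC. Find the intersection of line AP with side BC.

(11/3, 20/3)

Line AP meets BC where the A-coordinate vanishes; zeroing P's A-weight and renormalizing leaves B, C-weights 1/2 : 1/4 → (2/3, 1/3).
So Q = (2/3)·B + (1/3)·C = (11/3, 20/3).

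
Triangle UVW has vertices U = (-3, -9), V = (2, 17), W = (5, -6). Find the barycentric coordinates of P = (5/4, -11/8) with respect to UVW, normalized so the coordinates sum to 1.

(3/8, 1/4, 3/8)

Signed area of the reference triangle: [UVW] = ½·((-3)·(17−(-6)) + 2·(-6−(-9)) + 5·(-9−17)) = ½·(-69 + 6 − 130) = -193/2.
[PVW] = ½·((5/4)·(17−(-6)) + 2·(-6−(-11/8)) + 5·(-11/8−17)) = ½·(115/4 − 37/4 − 735/8) = -579/16, so the U-coordinate is (-579/16)/(-193/2) = 3/8.
[UPW] = ½·((-3)·(-11/8−(-6)) + (5/4)·(-6−(-9)) + 5·(-9−(-11/8))) = ½·(-111/8 + 15/4 − 305/8) = -193/8, so the V-coordinate is 1/4.
[UVP] = ½·((-3)·(17−(-11/8)) + 2·(-11/8−(-9)) + (5/4)·(-9−17)) = ½·(-441/8 + 61/4 − 65/2) = -579/16, so the W-coordinate is 3/8.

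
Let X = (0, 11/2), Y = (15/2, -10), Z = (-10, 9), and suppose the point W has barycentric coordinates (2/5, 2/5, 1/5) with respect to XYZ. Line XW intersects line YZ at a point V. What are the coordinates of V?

(5/3, -11/3)

Line XW meets YZ where the X-coordinate vanishes; zeroing W's X-weight and renormalizing leaves Y, Z-weights 2/5 : 1/5 → (2/3, 1/3).
So V = (2/3)·Y + (1/3)·Z = (5/3, -11/3).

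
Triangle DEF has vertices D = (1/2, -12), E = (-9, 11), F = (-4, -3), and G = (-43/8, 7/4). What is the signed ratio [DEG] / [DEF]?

[DEF] = ½·((1/2)·(11−(-3)) + (-9)·(-3−(-12)) + (-4)·(-12−11)) = ½·(7 − 81 + 92) = 9.
[DEG] = ½·((1/2)·(11−(7/4)) + (-9)·(7/4−(-12)) + (-43/8)·(-12−11)) = ½·(37/8 − 495/4 + 989/8) = 9/4, so the ratio is (9/4)/9 = 1/4.

1/4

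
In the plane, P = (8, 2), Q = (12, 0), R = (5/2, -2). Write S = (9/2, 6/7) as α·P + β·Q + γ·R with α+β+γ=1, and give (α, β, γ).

(6/7, -2/7, 3/7)

Signed area of the reference triangle: [PQR] = ½·(8·(0−(-2)) + 12·(-2−2) + (5/2)·(2−0)) = ½·(16 − 48 + 5) = -27/2.
[SQR] = ½·((9/2)·(0−(-2)) + 12·(-2−(6/7)) + (5/2)·(6/7−0)) = ½·(9 − 240/7 + 15/7) = -81/7, so the P-coordinate is (-81/7)/(-27/2) = 6/7.
[PSR] = ½·(8·(6/7−(-2)) + (9/2)·(-2−2) + (5/2)·(2−(6/7))) = ½·(160/7 − 18 + 20/7) = 27/7, so the Q-coordinate is -2/7.
[PQS] = ½·(8·(0−(6/7)) + 12·(6/7−2) + (9/2)·(2−0)) = ½·(-48/7 − 96/7 + 9) = -81/14, so the R-coordinate is 3/7.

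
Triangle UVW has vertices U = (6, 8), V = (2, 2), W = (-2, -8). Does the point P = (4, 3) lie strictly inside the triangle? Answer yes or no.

Barycentric coordinates of P: (1, -1/2, 1/2).
The three coordinates are positive, negative, positive; a point is interior exactly when all three are positive.

no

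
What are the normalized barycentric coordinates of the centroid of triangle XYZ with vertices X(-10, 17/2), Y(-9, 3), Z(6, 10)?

The centroid is the average of the vertices, so each weight is 1/3.

(1/3, 1/3, 1/3)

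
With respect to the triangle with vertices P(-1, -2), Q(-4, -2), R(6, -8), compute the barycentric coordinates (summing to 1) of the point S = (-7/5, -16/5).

(1/5, 3/5, 1/5)

Signed area of the reference triangle: [PQR] = ½·((-1)·(-2−(-8)) + (-4)·(-8−(-2)) + 6·(-2−(-2))) = ½·(-6 + 24 + 0) = 9.
[SQR] = ½·((-7/5)·(-2−(-8)) + (-4)·(-8−(-16/5)) + 6·(-16/5−(-2))) = ½·(-42/5 + 96/5 − 36/5) = 9/5, so the P-coordinate is (9/5)/9 = 1/5.
[PSR] = ½·((-1)·(-16/5−(-8)) + (-7/5)·(-8−(-2)) + 6·(-2−(-16/5))) = ½·(-24/5 + 42/5 + 36/5) = 27/5, so the Q-coordinate is 3/5.
[PQS] = ½·((-1)·(-2−(-16/5)) + (-4)·(-16/5−(-2)) + (-7/5)·(-2−(-2))) = ½·(-6/5 + 24/5 + 0) = 9/5, so the R-coordinate is 1/5.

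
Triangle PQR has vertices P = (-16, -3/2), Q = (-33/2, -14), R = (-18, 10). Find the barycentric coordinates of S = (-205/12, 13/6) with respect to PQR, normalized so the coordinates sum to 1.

(1/3, 1/6, 1/2)

Signed area of the reference triangle: [PQR] = ½·((-16)·(-14−10) + (-33/2)·(10−(-3/2)) + (-18)·(-3/2−(-14))) = ½·(384 − 759/4 − 225) = -123/8.
[SQR] = ½·((-205/12)·(-14−10) + (-33/2)·(10−(13/6)) + (-18)·(13/6−(-14))) = ½·(410 − 517/4 − 291) = -41/8, so the P-coordinate is (-41/8)/(-123/8) = 1/3.
[PSR] = ½·((-16)·(13/6−10) + (-205/12)·(10−(-3/2)) + (-18)·(-3/2−(13/6))) = ½·(376/3 − 4715/24 + 66) = -41/16, so the Q-coordinate is 1/6.
[PQS] = ½·((-16)·(-14−(13/6)) + (-33/2)·(13/6−(-3/2)) + (-205/12)·(-3/2−(-14))) = ½·(776/3 − 121/2 − 5125/24) = -123/16, so the R-coordinate is 1/2.
Check: 1/3 + 1/6 + 1/2 = 1.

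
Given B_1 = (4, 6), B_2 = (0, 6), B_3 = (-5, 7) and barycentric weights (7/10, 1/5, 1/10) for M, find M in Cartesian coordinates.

M = (7/10)·B_1 + (1/5)·B_2 + (1/10)·B_3.
x-coordinate: (7/10)·4 + (1/5)·0 + (1/10)·(-5) = 23/10.
y-coordinate: (7/10)·6 + (1/5)·6 + (1/10)·7 = 61/10.

(23/10, 61/10)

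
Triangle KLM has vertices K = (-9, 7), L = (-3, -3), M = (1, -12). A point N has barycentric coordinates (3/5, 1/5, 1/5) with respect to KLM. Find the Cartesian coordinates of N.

(-29/5, 6/5)

N = (3/5)·K + (1/5)·L + (1/5)·M.
x-coordinate: (3/5)·(-9) + (1/5)·(-3) + (1/5)·1 = -29/5.
y-coordinate: (3/5)·7 + (1/5)·(-3) + (1/5)·(-12) = 6/5.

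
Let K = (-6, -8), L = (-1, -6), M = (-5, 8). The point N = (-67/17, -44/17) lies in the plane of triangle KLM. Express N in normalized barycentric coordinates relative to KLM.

(6/17, 6/17, 5/17)

Signed area of the reference triangle: [KLM] = ½·((-6)·(-6−8) + (-1)·(8−(-8)) + (-5)·(-8−(-6))) = ½·(84 − 16 + 10) = 39.
[NLM] = ½·((-67/17)·(-6−8) + (-1)·(8−(-44/17)) + (-5)·(-44/17−(-6))) = ½·(938/17 − 180/17 − 290/17) = 234/17, so the K-coordinate is (234/17)/39 = 6/17.
[KNM] = ½·((-6)·(-44/17−8) + (-67/17)·(8−(-8)) + (-5)·(-8−(-44/17))) = ½·(1080/17 − 1072/17 + 460/17) = 234/17, so the L-coordinate is 6/17.
[KLN] = ½·((-6)·(-6−(-44/17)) + (-1)·(-44/17−(-8)) + (-67/17)·(-8−(-6))) = ½·(348/17 − 92/17 + 134/17) = 195/17, so the M-coordinate is 5/17.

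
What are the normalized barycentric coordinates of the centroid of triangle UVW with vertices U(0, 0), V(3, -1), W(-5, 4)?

The centroid is the average of the vertices, so each weight is 1/3.

(1/3, 1/3, 1/3)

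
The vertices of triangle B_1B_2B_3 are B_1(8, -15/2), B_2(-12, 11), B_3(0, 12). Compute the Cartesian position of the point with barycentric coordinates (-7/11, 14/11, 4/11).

(-224/11, 509/22)

M = (-7/11)·B_1 + (14/11)·B_2 + (4/11)·B_3.
x-coordinate: (-7/11)·8 + (14/11)·(-12) + (4/11)·0 = -224/11.
y-coordinate: (-7/11)·(-15/2) + (14/11)·11 + (4/11)·12 = 509/22.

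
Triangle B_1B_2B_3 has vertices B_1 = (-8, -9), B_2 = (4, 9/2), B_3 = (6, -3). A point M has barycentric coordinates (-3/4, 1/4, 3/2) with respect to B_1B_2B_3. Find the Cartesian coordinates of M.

(16, 27/8)

M = (-3/4)·B_1 + (1/4)·B_2 + (3/2)·B_3.
x-coordinate: (-3/4)·(-8) + (1/4)·4 + (3/2)·6 = 16.
y-coordinate: (-3/4)·(-9) + (1/4)·(9/2) + (3/2)·(-3) = 27/8.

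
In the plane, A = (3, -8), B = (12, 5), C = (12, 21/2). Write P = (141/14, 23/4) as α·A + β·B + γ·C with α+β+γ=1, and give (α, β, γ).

(3/14, 1/7, 9/14)

Signed area of the reference triangle: [ABC] = ½·(3·(5−(21/2)) + 12·(21/2−(-8)) + 12·(-8−5)) = ½·(-33/2 + 222 − 156) = 99/4.
[PBC] = ½·((141/14)·(5−(21/2)) + 12·(21/2−(23/4)) + 12·(23/4−5)) = ½·(-1551/28 + 57 + 9) = 297/56, so the A-coordinate is (297/56)/(99/4) = 3/14.
[APC] = ½·(3·(23/4−(21/2)) + (141/14)·(21/2−(-8)) + 12·(-8−(23/4))) = ½·(-57/4 + 5217/28 − 165) = 99/28, so the B-coordinate is 1/7.
[ABP] = ½·(3·(5−(23/4)) + 12·(23/4−(-8)) + (141/14)·(-8−5)) = ½·(-9/4 + 165 − 1833/14) = 891/56, so the C-coordinate is 9/14.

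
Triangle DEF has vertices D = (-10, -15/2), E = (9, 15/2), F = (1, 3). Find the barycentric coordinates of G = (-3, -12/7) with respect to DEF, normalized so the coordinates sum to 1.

Signed area of the reference triangle: [DEF] = ½·((-10)·(15/2−3) + 9·(3−(-15/2)) + 1·(-15/2−(15/2))) = ½·(-45 + 189/2 − 15) = 69/4.
[GEF] = ½·((-3)·(15/2−3) + 9·(3−(-12/7)) + 1·(-12/7−(15/2))) = ½·(-27/2 + 297/7 − 129/14) = 69/7, so the D-coordinate is (69/7)/(69/4) = 4/7.
[DGF] = ½·((-10)·(-12/7−3) + (-3)·(3−(-15/2)) + 1·(-15/2−(-12/7))) = ½·(330/7 − 63/2 − 81/14) = 69/14, so the E-coordinate is 2/7.
[DEG] = ½·((-10)·(15/2−(-12/7)) + 9·(-12/7−(-15/2)) + (-3)·(-15/2−(15/2))) = ½·(-645/7 + 729/14 + 45) = 69/28, so the F-coordinate is 1/7.

(4/7, 2/7, 1/7)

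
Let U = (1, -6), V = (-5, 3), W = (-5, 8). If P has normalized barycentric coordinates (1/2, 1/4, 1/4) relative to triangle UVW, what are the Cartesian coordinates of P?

P = (1/2)·U + (1/4)·V + (1/4)·W.
x-coordinate: (1/2)·1 + (1/4)·(-5) + (1/4)·(-5) = -2.
y-coordinate: (1/2)·(-6) + (1/4)·3 + (1/4)·8 = -1/4.

(-2, -1/4)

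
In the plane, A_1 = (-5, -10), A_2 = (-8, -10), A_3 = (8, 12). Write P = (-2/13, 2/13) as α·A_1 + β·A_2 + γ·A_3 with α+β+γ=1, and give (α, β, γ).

Signed area of the reference triangle: [A_1A_2A_3] = ½·((-5)·(-10−12) + (-8)·(12−(-10)) + 8·(-10−(-10))) = ½·(110 − 176 + 0) = -33.
[PA_2A_3] = ½·((-2/13)·(-10−12) + (-8)·(12−(2/13)) + 8·(2/13−(-10))) = ½·(44/13 − 1232/13 + 1056/13) = -66/13, so the A_1-coordinate is (-66/13)/(-33) = 2/13.
[A_1PA_3] = ½·((-5)·(2/13−12) + (-2/13)·(12−(-10)) + 8·(-10−(2/13))) = ½·(770/13 − 44/13 − 1056/13) = -165/13, so the A_2-coordinate is 5/13.
[A_1A_2P] = ½·((-5)·(-10−(2/13)) + (-8)·(2/13−(-10)) + (-2/13)·(-10−(-10))) = ½·(660/13 − 1056/13 + 0) = -198/13, so the A_3-coordinate is 6/13.

(2/13, 5/13, 6/13)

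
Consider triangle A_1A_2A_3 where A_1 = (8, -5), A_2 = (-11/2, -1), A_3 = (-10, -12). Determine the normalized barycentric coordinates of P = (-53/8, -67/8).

(1/8, 1/4, 5/8)

Signed area of the reference triangle: [A_1A_2A_3] = ½·(8·(-1−(-12)) + (-11/2)·(-12−(-5)) + (-10)·(-5−(-1))) = ½·(88 + 77/2 + 40) = 333/4.
[PA_2A_3] = ½·((-53/8)·(-1−(-12)) + (-11/2)·(-12−(-67/8)) + (-10)·(-67/8−(-1))) = ½·(-583/8 + 319/16 + 295/4) = 333/32, so the A_1-coordinate is (333/32)/(333/4) = 1/8.
[A_1PA_3] = ½·(8·(-67/8−(-12)) + (-53/8)·(-12−(-5)) + (-10)·(-5−(-67/8))) = ½·(29 + 371/8 − 135/4) = 333/16, so the A_2-coordinate is 1/4.
[A_1A_2P] = ½·(8·(-1−(-67/8)) + (-11/2)·(-67/8−(-5)) + (-53/8)·(-5−(-1))) = ½·(59 + 297/16 + 53/2) = 1665/32, so the A_3-coordinate is 5/8.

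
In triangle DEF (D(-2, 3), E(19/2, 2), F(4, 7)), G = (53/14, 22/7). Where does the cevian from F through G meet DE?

(15/4, 5/2)

Barycentric coordinates of G with respect to DEF: (3/7, 3/7, 1/7).
On side DE the F-coordinate is zero; dropping G's F-weight 1/7 and renormalizing the remaining 3/7 : 3/7 gives weights 1/2, 1/2 on D, E.
H = (1/2)·(-2, 3) + (1/2)·(19/2, 2) = (15/4, 5/2).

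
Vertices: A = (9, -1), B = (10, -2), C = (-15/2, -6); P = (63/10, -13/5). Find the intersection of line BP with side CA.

Barycentric coordinates of P with respect to ABC: (1/5, 3/5, 1/5).
On side CA the B-coordinate is zero; dropping P's B-weight 3/5 and renormalizing the remaining 1/5 : 1/5 gives weights 1/2, 1/2 on C, A.
Q = (1/2)·(-15/2, -6) + (1/2)·(9, -1) = (3/4, -7/2).

(3/4, -7/2)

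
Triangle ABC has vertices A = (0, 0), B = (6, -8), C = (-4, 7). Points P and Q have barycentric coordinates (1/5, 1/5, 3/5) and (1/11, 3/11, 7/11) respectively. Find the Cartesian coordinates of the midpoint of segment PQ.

(-58/55, 134/55)

Barycentric coordinates of the midpoint are the average: (8/55, 13/55, 34/55).
Converting: (8/55)·A + (13/55)·B + (34/55)·C = (-58/55, 134/55).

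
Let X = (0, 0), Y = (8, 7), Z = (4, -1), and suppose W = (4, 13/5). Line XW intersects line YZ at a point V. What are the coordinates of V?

(20/3, 13/3)

Barycentric coordinates of W with respect to XYZ: (2/5, 2/5, 1/5).
On side YZ the X-coordinate is zero; dropping W's X-weight 2/5 and renormalizing the remaining 2/5 : 1/5 gives weights 2/3, 1/3 on Y, Z.
V = (2/3)·(8, 7) + (1/3)·(4, -1) = (20/3, 13/3).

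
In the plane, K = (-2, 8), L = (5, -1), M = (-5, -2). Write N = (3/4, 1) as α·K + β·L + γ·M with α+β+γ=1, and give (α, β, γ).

Signed area of the reference triangle: [KLM] = ½·((-2)·(-1−(-2)) + 5·(-2−8) + (-5)·(8−(-1))) = ½·(-2 − 50 − 45) = -97/2.
[NLM] = ½·((3/4)·(-1−(-2)) + 5·(-2−1) + (-5)·(1−(-1))) = ½·(3/4 − 15 − 10) = -97/8, so the K-coordinate is (-97/8)/(-97/2) = 1/4.
[KNM] = ½·((-2)·(1−(-2)) + (3/4)·(-2−8) + (-5)·(8−1)) = ½·(-6 − 15/2 − 35) = -97/4, so the L-coordinate is 1/2.
[KLN] = ½·((-2)·(-1−1) + 5·(1−8) + (3/4)·(8−(-1))) = ½·(4 − 35 + 27/4) = -97/8, so the M-coordinate is 1/4.

(1/4, 1/2, 1/4)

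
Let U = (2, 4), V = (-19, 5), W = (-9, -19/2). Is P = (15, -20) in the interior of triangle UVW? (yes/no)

no

Barycentric coordinates of P: (486/589, -879/589, 982/589).
The three coordinates are positive, negative, positive; a point is interior exactly when all three are positive.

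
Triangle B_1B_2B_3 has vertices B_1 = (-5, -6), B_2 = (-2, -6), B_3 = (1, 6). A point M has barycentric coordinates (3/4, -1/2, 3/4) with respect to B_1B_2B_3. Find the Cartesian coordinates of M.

M = (3/4)·B_1 + (-1/2)·B_2 + (3/4)·B_3.
x-coordinate: (3/4)·(-5) + (-1/2)·(-2) + (3/4)·1 = -2.
y-coordinate: (3/4)·(-6) + (-1/2)·(-6) + (3/4)·6 = 3.

(-2, 3)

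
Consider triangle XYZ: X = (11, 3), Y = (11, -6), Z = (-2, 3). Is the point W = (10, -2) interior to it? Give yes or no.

yes

Barycentric coordinates of W: (43/117, 5/9, 1/13).
The three coordinates are positive, positive, positive; a point is interior exactly when all three are positive.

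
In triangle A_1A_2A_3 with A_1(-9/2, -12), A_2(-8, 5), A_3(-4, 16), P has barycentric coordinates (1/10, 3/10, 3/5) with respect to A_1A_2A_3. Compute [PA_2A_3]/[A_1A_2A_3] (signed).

The signed ratio [PA_2A_3]/[A_1A_2A_3] equals the barycentric coordinate of P at vertex A_1, which is 1/10.

1/10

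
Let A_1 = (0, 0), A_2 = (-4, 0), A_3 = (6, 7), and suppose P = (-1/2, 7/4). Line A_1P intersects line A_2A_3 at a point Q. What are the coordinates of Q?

(-2/3, 7/3)

Barycentric coordinates of P with respect to A_1A_2A_3: (1/4, 1/2, 1/4).
On side A_2A_3 the A_1-coordinate is zero; dropping P's A_1-weight 1/4 and renormalizing the remaining 1/2 : 1/4 gives weights 2/3, 1/3 on A_2, A_3.
Q = (2/3)·(-4, 0) + (1/3)·(6, 7) = (-2/3, 7/3).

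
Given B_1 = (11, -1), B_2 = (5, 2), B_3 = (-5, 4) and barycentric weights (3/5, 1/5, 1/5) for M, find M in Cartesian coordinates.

M = (3/5)·B_1 + (1/5)·B_2 + (1/5)·B_3.
x-coordinate: (3/5)·11 + (1/5)·5 + (1/5)·(-5) = 33/5.
y-coordinate: (3/5)·(-1) + (1/5)·2 + (1/5)·4 = 3/5.

(33/5, 3/5)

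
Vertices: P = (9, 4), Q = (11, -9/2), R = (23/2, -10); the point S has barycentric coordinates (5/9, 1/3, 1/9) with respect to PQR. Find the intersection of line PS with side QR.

Line PS meets QR where the P-coordinate vanishes; zeroing S's P-weight and renormalizing leaves Q, R-weights 1/3 : 1/9 → (3/4, 1/4).
So T = (3/4)·Q + (1/4)·R = (89/8, -47/8).

(89/8, -47/8)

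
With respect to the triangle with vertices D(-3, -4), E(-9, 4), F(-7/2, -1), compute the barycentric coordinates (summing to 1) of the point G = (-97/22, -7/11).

(2/11, 2/11, 7/11)

Signed area of the reference triangle: [DEF] = ½·((-3)·(4−(-1)) + (-9)·(-1−(-4)) + (-7/2)·(-4−4)) = ½·(-15 − 27 + 28) = -7.
[GEF] = ½·((-97/22)·(4−(-1)) + (-9)·(-1−(-7/11)) + (-7/2)·(-7/11−4)) = ½·(-485/22 + 36/11 + 357/22) = -14/11, so the D-coordinate is (-14/11)/(-7) = 2/11.
[DGF] = ½·((-3)·(-7/11−(-1)) + (-97/22)·(-1−(-4)) + (-7/2)·(-4−(-7/11))) = ½·(-12/11 − 291/22 + 259/22) = -14/11, so the E-coordinate is 2/11.
[DEG] = ½·((-3)·(4−(-7/11)) + (-9)·(-7/11−(-4)) + (-97/22)·(-4−4)) = ½·(-153/11 − 333/11 + 388/11) = -49/11, so the F-coordinate is 7/11.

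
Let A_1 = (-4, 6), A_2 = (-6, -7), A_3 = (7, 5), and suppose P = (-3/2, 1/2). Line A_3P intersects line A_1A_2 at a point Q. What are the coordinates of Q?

Barycentric coordinates of P with respect to A_1A_2A_3: (3/10, 2/5, 3/10).
On side A_1A_2 the A_3-coordinate is zero; dropping P's A_3-weight 3/10 and renormalizing the remaining 3/10 : 2/5 gives weights 3/7, 4/7 on A_1, A_2.
Q = (3/7)·(-4, 6) + (4/7)·(-6, -7) = (-36/7, -10/7).

(-36/7, -10/7)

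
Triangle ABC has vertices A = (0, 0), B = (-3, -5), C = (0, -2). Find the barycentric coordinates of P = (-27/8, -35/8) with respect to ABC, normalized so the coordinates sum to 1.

Signed area of the reference triangle: [ABC] = ½·(0·(-5−(-2)) + (-3)·(-2−0) + 0·(0−(-5))) = ½·(0 + 6 + 0) = 3.
[PBC] = ½·((-27/8)·(-5−(-2)) + (-3)·(-2−(-35/8)) + 0·(-35/8−(-5))) = ½·(81/8 − 57/8 + 0) = 3/2, so the A-coordinate is (3/2)/3 = 1/2.
[APC] = ½·(0·(-35/8−(-2)) + (-27/8)·(-2−0) + 0·(0−(-35/8))) = ½·(0 + 27/4 + 0) = 27/8, so the B-coordinate is 9/8.
[ABP] = ½·(0·(-5−(-35/8)) + (-3)·(-35/8−0) + (-27/8)·(0−(-5))) = ½·(0 + 105/8 − 135/8) = -15/8, so the C-coordinate is -5/8.
Check: 1/2 + 9/8 − 5/8 = 1.

(1/2, 9/8, -5/8)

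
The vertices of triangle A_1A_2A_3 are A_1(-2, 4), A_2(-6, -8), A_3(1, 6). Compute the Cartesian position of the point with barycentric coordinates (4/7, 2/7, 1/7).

P = (4/7)·A_1 + (2/7)·A_2 + (1/7)·A_3.
x-coordinate: (4/7)·(-2) + (2/7)·(-6) + (1/7)·1 = -19/7.
y-coordinate: (4/7)·4 + (2/7)·(-8) + (1/7)·6 = 6/7.

(-19/7, 6/7)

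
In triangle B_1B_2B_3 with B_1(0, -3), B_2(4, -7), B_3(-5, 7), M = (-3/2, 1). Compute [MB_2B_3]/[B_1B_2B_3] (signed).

1/4

[B_1B_2B_3] = ½·(0·(-7−7) + 4·(7−(-3)) + (-5)·(-3−(-7))) = ½·(0 + 40 − 20) = 10.
[MB_2B_3] = ½·((-3/2)·(-7−7) + 4·(7−1) + (-5)·(1−(-7))) = ½·(21 + 24 − 40) = 5/2, so the ratio is (5/2)/10 = 1/4.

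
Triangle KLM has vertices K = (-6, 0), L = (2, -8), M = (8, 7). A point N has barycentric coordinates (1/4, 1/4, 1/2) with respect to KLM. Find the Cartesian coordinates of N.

(3, 3/2)

N = (1/4)·K + (1/4)·L + (1/2)·M.
x-coordinate: (1/4)·(-6) + (1/4)·2 + (1/2)·8 = 3.
y-coordinate: (1/4)·0 + (1/4)·(-8) + (1/2)·7 = 3/2.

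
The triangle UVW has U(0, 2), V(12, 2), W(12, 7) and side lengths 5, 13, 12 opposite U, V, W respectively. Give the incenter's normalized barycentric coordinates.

The incenter has barycentric coordinates proportional to the opposite side lengths: (5 : 13 : 12).
Normalizing by 5+13+12 = 30 gives (1/6, 13/30, 2/5).

(1/6, 13/30, 2/5)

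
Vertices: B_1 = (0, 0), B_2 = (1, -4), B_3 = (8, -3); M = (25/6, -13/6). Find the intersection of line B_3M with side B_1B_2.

(1/3, -4/3)

Barycentric coordinates of M with respect to B_1B_2B_3: (1/3, 1/6, 1/2).
On side B_1B_2 the B_3-coordinate is zero; dropping M's B_3-weight 1/2 and renormalizing the remaining 1/3 : 1/6 gives weights 2/3, 1/3 on B_1, B_2.
N = (2/3)·(0, 0) + (1/3)·(1, -4) = (1/3, -4/3).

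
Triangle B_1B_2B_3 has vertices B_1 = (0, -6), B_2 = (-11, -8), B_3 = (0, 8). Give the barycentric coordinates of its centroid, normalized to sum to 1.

The centroid is the average of the vertices, so each weight is 1/3.

(1/3, 1/3, 1/3)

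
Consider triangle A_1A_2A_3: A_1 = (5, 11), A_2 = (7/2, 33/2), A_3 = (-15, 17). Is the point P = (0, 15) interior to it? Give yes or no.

Barycentric coordinates of P: (59/202, 50/101, 43/202).
The three coordinates are positive, positive, positive; a point is interior exactly when all three are positive.

yes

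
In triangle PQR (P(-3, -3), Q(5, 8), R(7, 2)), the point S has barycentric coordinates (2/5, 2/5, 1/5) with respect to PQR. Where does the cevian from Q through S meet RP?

(1/3, -4/3)

Line QS meets RP where the Q-coordinate vanishes; zeroing S's Q-weight and renormalizing leaves R, P-weights 1/5 : 2/5 → (1/3, 2/3).
So T = (1/3)·R + (2/3)·P = (1/3, -4/3).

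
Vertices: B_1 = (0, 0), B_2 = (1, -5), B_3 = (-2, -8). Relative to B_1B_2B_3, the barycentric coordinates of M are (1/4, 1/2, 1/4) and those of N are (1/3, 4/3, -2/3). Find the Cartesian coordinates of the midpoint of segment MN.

(4/3, -35/12)

Barycentric coordinates of the midpoint are the average: (7/24, 11/12, -5/24).
Converting: (7/24)·B_1 + (11/12)·B_2 + (-5/24)·B_3 = (4/3, -35/12).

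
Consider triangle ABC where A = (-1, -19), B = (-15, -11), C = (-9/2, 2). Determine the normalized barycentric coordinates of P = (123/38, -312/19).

Signed area of the reference triangle: [ABC] = ½·((-1)·(-11−2) + (-15)·(2−(-19)) + (-9/2)·(-19−(-11))) = ½·(13 − 315 + 36) = -133.
[PBC] = ½·((123/38)·(-11−2) + (-15)·(2−(-312/19)) + (-9/2)·(-312/19−(-11))) = ½·(-1599/38 − 5250/19 + 927/38) = -147, so the A-coordinate is (-147)/(-133) = 21/19.
[APC] = ½·((-1)·(-312/19−2) + (123/38)·(2−(-19)) + (-9/2)·(-19−(-312/19))) = ½·(350/19 + 2583/38 + 441/38) = 49, so the B-coordinate is -7/19.
[ABP] = ½·((-1)·(-11−(-312/19)) + (-15)·(-312/19−(-19)) + (123/38)·(-19−(-11))) = ½·(-103/19 − 735/19 − 492/19) = -35, so the C-coordinate is 5/19.
Check: 21/19 − 7/19 + 5/19 = 1.

(21/19, -7/19, 5/19)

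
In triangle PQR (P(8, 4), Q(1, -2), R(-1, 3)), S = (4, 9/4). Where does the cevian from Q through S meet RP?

(5, 11/3)

Barycentric coordinates of S with respect to PQR: (1/2, 1/4, 1/4).
On side RP the Q-coordinate is zero; dropping S's Q-weight 1/4 and renormalizing the remaining 1/4 : 1/2 gives weights 1/3, 2/3 on R, P.
T = (1/3)·(-1, 3) + (2/3)·(8, 4) = (5, 11/3).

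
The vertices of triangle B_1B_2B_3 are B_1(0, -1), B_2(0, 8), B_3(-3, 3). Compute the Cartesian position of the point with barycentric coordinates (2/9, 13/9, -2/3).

M = (2/9)·B_1 + (13/9)·B_2 + (-2/3)·B_3.
x-coordinate: (2/9)·0 + (13/9)·0 + (-2/3)·(-3) = 2.
y-coordinate: (2/9)·(-1) + (13/9)·8 + (-2/3)·3 = 28/3.

(2, 28/3)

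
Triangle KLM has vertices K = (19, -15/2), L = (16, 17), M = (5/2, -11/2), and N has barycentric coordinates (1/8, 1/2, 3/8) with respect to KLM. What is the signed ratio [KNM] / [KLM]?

The signed ratio [KNM]/[KLM] equals the barycentric coordinate of N at vertex L, which is 1/2.

1/2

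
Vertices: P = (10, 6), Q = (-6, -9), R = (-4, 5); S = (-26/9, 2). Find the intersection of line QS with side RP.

(-2, 36/7)

Barycentric coordinates of S with respect to PQR: (1/9, 2/9, 2/3).
On side RP the Q-coordinate is zero; dropping S's Q-weight 2/9 and renormalizing the remaining 2/3 : 1/9 gives weights 6/7, 1/7 on R, P.
T = (6/7)·(-4, 5) + (1/7)·(10, 6) = (-2, 36/7).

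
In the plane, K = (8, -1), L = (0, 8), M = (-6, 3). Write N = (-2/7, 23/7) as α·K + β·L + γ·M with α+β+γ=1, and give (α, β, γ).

(2/7, 2/7, 3/7)

Signed area of the reference triangle: [KLM] = ½·(8·(8−3) + 0·(3−(-1)) + (-6)·(-1−8)) = ½·(40 + 0 + 54) = 47.
[NLM] = ½·((-2/7)·(8−3) + 0·(3−(23/7)) + (-6)·(23/7−8)) = ½·(-10/7 + 0 + 198/7) = 94/7, so the K-coordinate is (94/7)/47 = 2/7.
[KNM] = ½·(8·(23/7−3) + (-2/7)·(3−(-1)) + (-6)·(-1−(23/7))) = ½·(16/7 − 8/7 + 180/7) = 94/7, so the L-coordinate is 2/7.
[KLN] = ½·(8·(8−(23/7)) + 0·(23/7−(-1)) + (-2/7)·(-1−8)) = ½·(264/7 + 0 + 18/7) = 141/7, so the M-coordinate is 3/7.
Check: 2/7 + 2/7 + 3/7 = 1.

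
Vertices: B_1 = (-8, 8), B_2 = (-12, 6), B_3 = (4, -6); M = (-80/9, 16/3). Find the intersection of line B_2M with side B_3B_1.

(-5, 9/2)

Barycentric coordinates of M with respect to B_1B_2B_3: (1/3, 5/9, 1/9).
On side B_3B_1 the B_2-coordinate is zero; dropping M's B_2-weight 5/9 and renormalizing the remaining 1/9 : 1/3 gives weights 1/4, 3/4 on B_3, B_1.
N = (1/4)·(4, -6) + (3/4)·(-8, 8) = (-5, 9/2).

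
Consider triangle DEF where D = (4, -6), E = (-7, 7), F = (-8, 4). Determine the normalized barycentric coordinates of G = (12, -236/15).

Signed area of the reference triangle: [DEF] = ½·(4·(7−4) + (-7)·(4−(-6)) + (-8)·(-6−7)) = ½·(12 − 70 + 104) = 23.
[GEF] = ½·(12·(7−4) + (-7)·(4−(-236/15)) + (-8)·(-236/15−7)) = ½·(36 − 2072/15 + 2728/15) = 598/15, so the D-coordinate is (598/15)/23 = 26/15.
[DGF] = ½·(4·(-236/15−4) + 12·(4−(-6)) + (-8)·(-6−(-236/15))) = ½·(-1184/15 + 120 − 1168/15) = -92/5, so the E-coordinate is -4/5.
[DEG] = ½·(4·(7−(-236/15)) + (-7)·(-236/15−(-6)) + 12·(-6−7)) = ½·(1364/15 + 1022/15 − 156) = 23/15, so the F-coordinate is 1/15.

(26/15, -4/5, 1/15)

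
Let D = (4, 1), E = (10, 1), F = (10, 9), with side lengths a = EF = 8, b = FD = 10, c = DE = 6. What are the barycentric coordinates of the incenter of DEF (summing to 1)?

The incenter has barycentric coordinates proportional to the opposite side lengths: (8 : 10 : 6).
Normalizing by 8+10+6 = 24 gives (1/3, 5/12, 1/4).

(1/3, 5/12, 1/4)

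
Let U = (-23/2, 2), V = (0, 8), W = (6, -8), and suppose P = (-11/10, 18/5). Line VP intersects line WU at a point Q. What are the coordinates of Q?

Barycentric coordinates of P with respect to UVW: (1/5, 3/5, 1/5).
On side WU the V-coordinate is zero; dropping P's V-weight 3/5 and renormalizing the remaining 1/5 : 1/5 gives weights 1/2, 1/2 on W, U.
Q = (1/2)·(6, -8) + (1/2)·(-23/2, 2) = (-11/4, -3).

(-11/4, -3)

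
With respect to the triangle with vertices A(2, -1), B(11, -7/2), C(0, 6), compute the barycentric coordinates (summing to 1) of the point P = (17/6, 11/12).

(1/2, 1/6, 1/3)

Signed area of the reference triangle: [ABC] = ½·(2·(-7/2−6) + 11·(6−(-1)) + 0·(-1−(-7/2))) = ½·(-19 + 77 + 0) = 29.
[PBC] = ½·((17/6)·(-7/2−6) + 11·(6−(11/12)) + 0·(11/12−(-7/2))) = ½·(-323/12 + 671/12 + 0) = 29/2, so the A-coordinate is (29/2)/29 = 1/2.
[APC] = ½·(2·(11/12−6) + (17/6)·(6−(-1)) + 0·(-1−(11/12))) = ½·(-61/6 + 119/6 + 0) = 29/6, so the B-coordinate is 1/6.
[ABP] = ½·(2·(-7/2−(11/12)) + 11·(11/12−(-1)) + (17/6)·(-1−(-7/2))) = ½·(-53/6 + 253/12 + 85/12) = 29/3, so the C-coordinate is 1/3.
Check: 1/2 + 1/6 + 1/3 = 1.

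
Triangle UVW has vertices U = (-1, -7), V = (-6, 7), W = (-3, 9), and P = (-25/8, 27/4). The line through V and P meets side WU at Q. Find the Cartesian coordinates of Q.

Barycentric coordinates of P with respect to UVW: (1/8, 1/8, 3/4).
On side WU the V-coordinate is zero; dropping P's V-weight 1/8 and renormalizing the remaining 3/4 : 1/8 gives weights 6/7, 1/7 on W, U.
Q = (6/7)·(-3, 9) + (1/7)·(-1, -7) = (-19/7, 47/7).

(-19/7, 47/7)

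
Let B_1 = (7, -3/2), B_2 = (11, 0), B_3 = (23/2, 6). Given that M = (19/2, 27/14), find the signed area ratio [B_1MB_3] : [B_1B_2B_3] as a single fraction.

[B_1B_2B_3] = ½·(7·(0−6) + 11·(6−(-3/2)) + (23/2)·(-3/2−0)) = ½·(-42 + 165/2 − 69/4) = 93/8.
[B_1MB_3] = ½·(7·(27/14−6) + (19/2)·(6−(-3/2)) + (23/2)·(-3/2−(27/14))) = ½·(-57/2 + 285/4 − 276/7) = 93/56, so the ratio is (93/56)/(93/8) = 1/7.

1/7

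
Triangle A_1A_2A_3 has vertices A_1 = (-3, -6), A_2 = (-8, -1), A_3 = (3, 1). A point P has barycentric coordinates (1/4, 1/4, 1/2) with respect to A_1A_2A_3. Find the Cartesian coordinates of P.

(-5/4, -5/4)

P = (1/4)·A_1 + (1/4)·A_2 + (1/2)·A_3.
x-coordinate: (1/4)·(-3) + (1/4)·(-8) + (1/2)·3 = -5/4.
y-coordinate: (1/4)·(-6) + (1/4)·(-1) + (1/2)·1 = -5/4.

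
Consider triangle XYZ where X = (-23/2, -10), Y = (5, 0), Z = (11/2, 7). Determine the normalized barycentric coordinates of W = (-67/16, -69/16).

Signed area of the reference triangle: [XYZ] = ½·((-23/2)·(0−7) + 5·(7−(-10)) + (11/2)·(-10−0)) = ½·(161/2 + 85 − 55) = 221/4.
[WYZ] = ½·((-67/16)·(0−7) + 5·(7−(-69/16)) + (11/2)·(-69/16−0)) = ½·(469/16 + 905/16 − 759/32) = 1989/64, so the X-coordinate is (1989/64)/(221/4) = 9/16.
[XWZ] = ½·((-23/2)·(-69/16−7) + (-67/16)·(7−(-10)) + (11/2)·(-10−(-69/16))) = ½·(4163/32 − 1139/16 − 1001/32) = 221/16, so the Y-coordinate is 1/4.
[XYW] = ½·((-23/2)·(0−(-69/16)) + 5·(-69/16−(-10)) + (-67/16)·(-10−0)) = ½·(-1587/32 + 455/16 + 335/8) = 663/64, so the Z-coordinate is 3/16.
Check: 9/16 + 1/4 + 3/16 = 1.

(9/16, 1/4, 3/16)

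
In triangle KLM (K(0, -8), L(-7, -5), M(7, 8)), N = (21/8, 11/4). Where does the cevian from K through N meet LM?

(3, 30/7)

Barycentric coordinates of N with respect to KLM: (1/8, 1/4, 5/8).
On side LM the K-coordinate is zero; dropping N's K-weight 1/8 and renormalizing the remaining 1/4 : 5/8 gives weights 2/7, 5/7 on L, M.
J = (2/7)·(-7, -5) + (5/7)·(7, 8) = (3, 30/7).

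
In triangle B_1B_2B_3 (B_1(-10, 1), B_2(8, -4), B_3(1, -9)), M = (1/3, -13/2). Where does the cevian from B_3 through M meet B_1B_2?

(-1, -3/2)

Barycentric coordinates of M with respect to B_1B_2B_3: (1/6, 1/6, 2/3).
On side B_1B_2 the B_3-coordinate is zero; dropping M's B_3-weight 2/3 and renormalizing the remaining 1/6 : 1/6 gives weights 1/2, 1/2 on B_1, B_2.
N = (1/2)·(-10, 1) + (1/2)·(8, -4) = (-1, -3/2).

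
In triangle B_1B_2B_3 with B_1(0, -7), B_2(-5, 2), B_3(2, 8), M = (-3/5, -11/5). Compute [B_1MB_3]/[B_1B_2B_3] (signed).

[B_1B_2B_3] = ½·(0·(2−8) + (-5)·(8−(-7)) + 2·(-7−2)) = ½·(0 − 75 − 18) = -93/2.
[B_1MB_3] = ½·(0·(-11/5−8) + (-3/5)·(8−(-7)) + 2·(-7−(-11/5))) = ½·(0 − 9 − 48/5) = -93/10, so the ratio is (-93/10)/(-93/2) = 1/5.

1/5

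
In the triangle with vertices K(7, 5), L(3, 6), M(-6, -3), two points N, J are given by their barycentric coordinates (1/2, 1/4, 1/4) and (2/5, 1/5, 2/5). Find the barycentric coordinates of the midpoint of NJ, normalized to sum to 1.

(9/20, 9/40, 13/40)

Since both coordinate triples sum to 1, the midpoint's barycentrics are the componentwise average.
(1/2+2/5)/2 = 9/20; similarly 9/40 and 13/40.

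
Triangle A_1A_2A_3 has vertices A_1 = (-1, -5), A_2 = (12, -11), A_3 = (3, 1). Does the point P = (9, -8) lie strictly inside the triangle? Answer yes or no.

yes

Barycentric coordinates of P: (3/34, 12/17, 7/34).
The three coordinates are positive, positive, positive; a point is interior exactly when all three are positive.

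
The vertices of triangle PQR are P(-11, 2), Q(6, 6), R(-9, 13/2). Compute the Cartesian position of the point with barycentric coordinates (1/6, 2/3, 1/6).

S = (1/6)·P + (2/3)·Q + (1/6)·R.
x-coordinate: (1/6)·(-11) + (2/3)·6 + (1/6)·(-9) = 2/3.
y-coordinate: (1/6)·2 + (2/3)·6 + (1/6)·(13/2) = 65/12.

(2/3, 65/12)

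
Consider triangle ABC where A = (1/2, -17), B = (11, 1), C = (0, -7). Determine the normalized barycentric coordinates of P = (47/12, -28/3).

Signed area of the reference triangle: [ABC] = ½·((1/2)·(1−(-7)) + 11·(-7−(-17)) + 0·(-17−1)) = ½·(4 + 110 + 0) = 57.
[PBC] = ½·((47/12)·(1−(-7)) + 11·(-7−(-28/3)) + 0·(-28/3−1)) = ½·(94/3 + 77/3 + 0) = 57/2, so the A-coordinate is (57/2)/57 = 1/2.
[APC] = ½·((1/2)·(-28/3−(-7)) + (47/12)·(-7−(-17)) + 0·(-17−(-28/3))) = ½·(-7/6 + 235/6 + 0) = 19, so the B-coordinate is 1/3.
[ABP] = ½·((1/2)·(1−(-28/3)) + 11·(-28/3−(-17)) + (47/12)·(-17−1)) = ½·(31/6 + 253/3 − 141/2) = 19/2, so the C-coordinate is 1/6.
Check: 1/2 + 1/3 + 1/6 = 1.

(1/2, 1/3, 1/6)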